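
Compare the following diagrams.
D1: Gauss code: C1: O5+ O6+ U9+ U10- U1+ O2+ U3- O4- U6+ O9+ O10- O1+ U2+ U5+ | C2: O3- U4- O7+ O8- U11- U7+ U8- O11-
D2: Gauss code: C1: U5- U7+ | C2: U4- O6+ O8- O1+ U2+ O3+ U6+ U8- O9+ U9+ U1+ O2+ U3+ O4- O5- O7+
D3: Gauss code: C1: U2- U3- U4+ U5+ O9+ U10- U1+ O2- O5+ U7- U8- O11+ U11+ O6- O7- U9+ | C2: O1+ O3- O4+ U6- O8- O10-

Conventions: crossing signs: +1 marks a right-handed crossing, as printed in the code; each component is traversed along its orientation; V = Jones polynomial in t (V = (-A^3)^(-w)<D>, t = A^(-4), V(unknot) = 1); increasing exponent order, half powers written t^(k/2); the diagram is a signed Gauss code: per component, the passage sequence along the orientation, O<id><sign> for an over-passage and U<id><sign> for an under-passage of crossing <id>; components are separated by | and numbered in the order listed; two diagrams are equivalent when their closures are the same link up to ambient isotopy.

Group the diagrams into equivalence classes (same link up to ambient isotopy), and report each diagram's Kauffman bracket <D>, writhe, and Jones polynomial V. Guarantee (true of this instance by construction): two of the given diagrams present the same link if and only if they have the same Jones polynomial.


classes: {D1} | {D2} | {D3}
V(D1) = -t^(-3/2) - 2t^(1/2) + t^(3/2) - t^(5/2) + t^(7/2)  [11 crossings, <D> = -A^-11 + A^-7 - A^-3 + 2A + A^9, w = +1]
V(D2) = -t^(1/2) - t^(3/2) - t^(5/2) + t^(9/2)  (w +3, c 9, <D> = -A^-9 + A^-1 + A^3 + A^7)
V(D3) = -t^(-5/2) - t^(-1/2)  [11 crossings, <D> = A^-1 + A^7, w = -1]
note: 3 values of V(t) split the 3 diagrams


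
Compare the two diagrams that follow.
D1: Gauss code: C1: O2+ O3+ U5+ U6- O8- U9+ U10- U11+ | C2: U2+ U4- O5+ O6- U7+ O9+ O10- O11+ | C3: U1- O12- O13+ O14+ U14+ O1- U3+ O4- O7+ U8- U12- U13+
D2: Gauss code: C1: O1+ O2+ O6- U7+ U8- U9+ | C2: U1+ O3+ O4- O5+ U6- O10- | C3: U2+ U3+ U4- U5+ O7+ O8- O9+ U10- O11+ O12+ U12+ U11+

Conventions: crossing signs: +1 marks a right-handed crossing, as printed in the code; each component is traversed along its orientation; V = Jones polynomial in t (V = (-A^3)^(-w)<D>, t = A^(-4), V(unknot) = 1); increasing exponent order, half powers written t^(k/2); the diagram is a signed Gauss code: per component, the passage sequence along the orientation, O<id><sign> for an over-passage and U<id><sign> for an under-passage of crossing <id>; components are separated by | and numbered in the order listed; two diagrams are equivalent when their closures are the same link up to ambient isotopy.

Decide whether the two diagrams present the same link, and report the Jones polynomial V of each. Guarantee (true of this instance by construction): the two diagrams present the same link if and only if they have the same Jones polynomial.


same link: yes
V(D1) = 1 + t + t^2 + t^3  [14 crossings, <D> = A^-6 + A^-2 + A^2 + A^6, w = +2]
D2 (bracket 1 + A^4 + A^8 + A^12; 12 crossings at w = +4): V = 1 + t + t^2 + t^3
note: all 2 diagrams share one V(t), hence one class


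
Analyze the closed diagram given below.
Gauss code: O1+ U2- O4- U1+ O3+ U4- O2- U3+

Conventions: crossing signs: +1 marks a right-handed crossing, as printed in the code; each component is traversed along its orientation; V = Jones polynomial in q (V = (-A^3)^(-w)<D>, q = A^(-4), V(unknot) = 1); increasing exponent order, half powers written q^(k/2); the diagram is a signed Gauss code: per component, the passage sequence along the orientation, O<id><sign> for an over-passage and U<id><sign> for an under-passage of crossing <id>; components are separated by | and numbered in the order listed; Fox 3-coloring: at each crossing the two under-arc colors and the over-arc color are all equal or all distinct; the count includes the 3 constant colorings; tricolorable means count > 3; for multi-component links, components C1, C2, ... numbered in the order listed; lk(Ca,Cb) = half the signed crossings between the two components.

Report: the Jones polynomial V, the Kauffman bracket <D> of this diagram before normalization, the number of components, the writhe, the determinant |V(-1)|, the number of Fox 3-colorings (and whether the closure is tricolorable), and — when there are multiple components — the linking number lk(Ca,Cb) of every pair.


V = q^-2 - q^-1 + 1 - q + q^2
<D> = A^-8 - A^-4 + 1 - A^4 + A^8 (w = 0)
1 component over 4 crossings, w = 0
3 Fox colorings among 3^4, |V(-1)| = 5: not tricolorable
why: V spans 4 powers of q: at least 4 crossings in any diagram


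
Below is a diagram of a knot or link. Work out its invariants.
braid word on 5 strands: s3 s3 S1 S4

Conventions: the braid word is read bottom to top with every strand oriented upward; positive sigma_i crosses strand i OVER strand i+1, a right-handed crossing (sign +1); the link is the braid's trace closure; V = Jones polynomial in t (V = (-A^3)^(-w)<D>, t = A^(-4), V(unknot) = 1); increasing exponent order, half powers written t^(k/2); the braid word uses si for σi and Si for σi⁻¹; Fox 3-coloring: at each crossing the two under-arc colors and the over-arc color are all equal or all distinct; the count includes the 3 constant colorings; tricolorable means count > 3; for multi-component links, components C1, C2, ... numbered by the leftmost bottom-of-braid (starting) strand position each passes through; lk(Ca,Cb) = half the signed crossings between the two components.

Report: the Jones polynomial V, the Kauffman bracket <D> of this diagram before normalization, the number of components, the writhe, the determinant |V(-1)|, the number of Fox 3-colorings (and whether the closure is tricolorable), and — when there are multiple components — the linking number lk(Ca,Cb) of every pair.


Jones polynomial: V(t) = 1 + t + t^2 + t^3
<D> = A^-12 + A^-8 + A^-4 + 1; writhe 0
components 3, writhe 0 (4 crossings)
linking number lk(C1,C2) = 0
lk(C1,C3): 0
lk(C2,C3) = +1
3-colorings: 9 of 3^4, det 0 — tricolorable
note: span 3 respects span(V) <= c + mu - 1 = 6 for this 3-component diagram


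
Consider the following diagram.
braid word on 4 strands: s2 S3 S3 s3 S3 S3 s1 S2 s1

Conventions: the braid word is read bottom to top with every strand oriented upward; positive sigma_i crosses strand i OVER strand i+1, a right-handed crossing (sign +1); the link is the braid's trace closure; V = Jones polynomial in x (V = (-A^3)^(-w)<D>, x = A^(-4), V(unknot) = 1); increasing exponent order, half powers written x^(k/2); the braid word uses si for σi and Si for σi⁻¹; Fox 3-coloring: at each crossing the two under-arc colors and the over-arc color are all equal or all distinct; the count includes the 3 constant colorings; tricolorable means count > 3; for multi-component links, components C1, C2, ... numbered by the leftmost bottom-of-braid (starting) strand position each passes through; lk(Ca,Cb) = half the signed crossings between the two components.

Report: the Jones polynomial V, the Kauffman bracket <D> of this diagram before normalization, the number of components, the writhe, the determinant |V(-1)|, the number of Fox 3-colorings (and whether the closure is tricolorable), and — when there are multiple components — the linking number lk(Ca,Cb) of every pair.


V = -x^-4 + x^-3 + x^-1
<D> = -A - A^9 + A^13 (w = -1)
1 component over 9 crossings, w = -1
9 Fox colorings among 3^9, |V(-1)| = 3: tricolorable
why: the span of V is 3, forcing >= 3 crossings in any diagram


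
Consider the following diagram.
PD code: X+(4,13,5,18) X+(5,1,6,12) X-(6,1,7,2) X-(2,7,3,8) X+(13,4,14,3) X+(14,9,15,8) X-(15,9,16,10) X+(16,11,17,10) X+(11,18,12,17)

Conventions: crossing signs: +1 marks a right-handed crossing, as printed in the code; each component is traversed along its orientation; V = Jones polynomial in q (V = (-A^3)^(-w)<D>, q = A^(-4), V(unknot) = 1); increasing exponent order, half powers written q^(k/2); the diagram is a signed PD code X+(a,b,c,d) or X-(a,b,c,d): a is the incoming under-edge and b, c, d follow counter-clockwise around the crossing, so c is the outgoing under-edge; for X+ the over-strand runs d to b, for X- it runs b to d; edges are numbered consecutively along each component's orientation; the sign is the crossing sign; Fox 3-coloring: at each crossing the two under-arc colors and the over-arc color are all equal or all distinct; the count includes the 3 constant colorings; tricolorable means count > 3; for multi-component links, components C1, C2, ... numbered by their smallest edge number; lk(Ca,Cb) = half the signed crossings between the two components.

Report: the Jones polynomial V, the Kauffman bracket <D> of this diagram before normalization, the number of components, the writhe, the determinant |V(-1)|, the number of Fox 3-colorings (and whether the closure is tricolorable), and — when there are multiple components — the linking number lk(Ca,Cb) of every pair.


V = -q^(1/2) + q^(3/2) - q^(5/2) - q^(9/2)
<D> = A^-9 + A^-1 - A^3 + A^7 (w = +3)
2 components over 9 crossings, w = +3
lk(C1,C2): +2
3 Fox colorings among 3^9, |V(-1)| = 4: not tricolorable
why: w = +3 (over 9 crossings) is diagram-only; (-A^3)^(-3) removes it from V


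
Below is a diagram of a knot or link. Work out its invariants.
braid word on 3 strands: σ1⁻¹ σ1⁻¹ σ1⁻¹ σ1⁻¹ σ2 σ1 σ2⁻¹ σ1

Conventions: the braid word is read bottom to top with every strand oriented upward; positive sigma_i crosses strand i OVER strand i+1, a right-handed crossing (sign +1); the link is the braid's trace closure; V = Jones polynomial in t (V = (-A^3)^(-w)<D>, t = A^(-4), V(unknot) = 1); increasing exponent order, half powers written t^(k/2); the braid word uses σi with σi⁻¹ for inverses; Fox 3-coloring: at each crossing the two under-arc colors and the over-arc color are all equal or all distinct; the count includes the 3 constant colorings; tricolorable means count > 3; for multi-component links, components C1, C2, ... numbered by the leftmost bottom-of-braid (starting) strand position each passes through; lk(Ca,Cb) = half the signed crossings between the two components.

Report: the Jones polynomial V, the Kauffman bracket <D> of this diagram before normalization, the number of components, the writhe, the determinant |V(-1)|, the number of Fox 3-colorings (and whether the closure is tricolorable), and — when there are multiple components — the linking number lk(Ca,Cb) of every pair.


V = -t^-4 + t^-3 + t^-1
<D> = A^-2 + A^6 - A^10 (w = -2)
1 component over 8 crossings, w = -2
9 Fox colorings among 3^8, |V(-1)| = 3: tricolorable
why: the span of V is 3, forcing >= 3 crossings in any diagram


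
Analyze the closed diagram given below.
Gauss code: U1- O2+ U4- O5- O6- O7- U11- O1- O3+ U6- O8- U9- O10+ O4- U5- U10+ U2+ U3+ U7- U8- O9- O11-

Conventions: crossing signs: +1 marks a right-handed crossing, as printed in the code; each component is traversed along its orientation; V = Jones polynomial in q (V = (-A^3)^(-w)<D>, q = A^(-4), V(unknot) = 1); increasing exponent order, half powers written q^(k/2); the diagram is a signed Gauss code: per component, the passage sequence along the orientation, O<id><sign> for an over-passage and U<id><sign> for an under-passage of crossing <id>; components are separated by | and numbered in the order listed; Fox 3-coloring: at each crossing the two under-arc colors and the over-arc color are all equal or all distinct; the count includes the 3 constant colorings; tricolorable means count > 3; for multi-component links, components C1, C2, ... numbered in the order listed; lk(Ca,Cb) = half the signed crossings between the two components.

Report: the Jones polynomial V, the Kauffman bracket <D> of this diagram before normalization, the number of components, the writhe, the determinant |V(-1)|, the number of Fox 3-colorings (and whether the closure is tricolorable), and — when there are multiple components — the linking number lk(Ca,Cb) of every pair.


Jones polynomial: V(q) = -q^-7 + q^-6 - q^-5 + q^-4 + q^-2
<D> = -A^-7 - A + A^5 - A^9 + A^13; writhe -5
components 1, writhe -5 (11 crossings)
3-colorings: 3 of 3^11, det 5 — not tricolorable
note: V spans 5 powers of q: at least 5 crossings in any diagram


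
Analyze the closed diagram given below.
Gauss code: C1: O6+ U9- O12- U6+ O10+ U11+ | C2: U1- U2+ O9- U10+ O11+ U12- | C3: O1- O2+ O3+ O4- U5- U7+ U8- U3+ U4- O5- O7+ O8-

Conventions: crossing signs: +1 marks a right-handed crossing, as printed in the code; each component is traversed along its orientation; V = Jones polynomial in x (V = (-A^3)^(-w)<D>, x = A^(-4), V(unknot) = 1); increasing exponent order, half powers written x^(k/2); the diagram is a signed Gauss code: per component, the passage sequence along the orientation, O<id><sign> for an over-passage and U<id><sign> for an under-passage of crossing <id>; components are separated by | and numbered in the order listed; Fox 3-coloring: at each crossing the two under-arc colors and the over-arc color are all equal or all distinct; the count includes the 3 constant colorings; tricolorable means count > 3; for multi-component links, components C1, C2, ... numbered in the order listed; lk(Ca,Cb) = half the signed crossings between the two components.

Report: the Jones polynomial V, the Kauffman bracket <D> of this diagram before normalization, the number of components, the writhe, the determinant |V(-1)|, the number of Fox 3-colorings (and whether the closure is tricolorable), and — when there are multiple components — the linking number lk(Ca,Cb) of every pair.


V(x) = x^-2 + 1 + x + x^2 + x^3 - x^4
bracket: -A^-16 + A^-12 + A^-8 + A^-4 + 1 + A^8, w = 0
3 components, writhe 0, over 12 crossings
lk(C1,C2) = 0
linking number lk(C1,C3) = 0
lk(C2,C3): 0
det 0, colorings 9 of 3^12 — tricolorable
observation: w = 0 shifts under R1 moves; the (-A^3)^(0) factor cancels that in V


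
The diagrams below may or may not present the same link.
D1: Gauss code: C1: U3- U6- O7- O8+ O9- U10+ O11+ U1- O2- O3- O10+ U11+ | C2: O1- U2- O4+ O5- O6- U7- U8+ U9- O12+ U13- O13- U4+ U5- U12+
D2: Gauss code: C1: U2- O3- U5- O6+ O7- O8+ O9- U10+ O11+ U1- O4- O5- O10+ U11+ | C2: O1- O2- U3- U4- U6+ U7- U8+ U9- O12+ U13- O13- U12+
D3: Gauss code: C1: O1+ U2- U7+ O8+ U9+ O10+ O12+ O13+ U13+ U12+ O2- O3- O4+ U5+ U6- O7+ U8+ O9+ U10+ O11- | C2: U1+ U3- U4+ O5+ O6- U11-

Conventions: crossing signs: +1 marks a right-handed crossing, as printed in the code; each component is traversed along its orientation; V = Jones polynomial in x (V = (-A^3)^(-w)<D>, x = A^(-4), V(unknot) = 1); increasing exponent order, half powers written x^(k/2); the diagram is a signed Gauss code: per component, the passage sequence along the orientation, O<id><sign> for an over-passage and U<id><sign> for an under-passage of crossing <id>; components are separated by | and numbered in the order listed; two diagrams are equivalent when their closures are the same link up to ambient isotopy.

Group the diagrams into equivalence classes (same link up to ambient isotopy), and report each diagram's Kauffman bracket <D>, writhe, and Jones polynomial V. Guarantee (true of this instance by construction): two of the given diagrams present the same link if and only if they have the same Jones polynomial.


grouping into links: {D1, D2} | {D3}
V(D1) = -x^(-9/2) - x^(-5/2) + x^(-3/2) - x^(-1/2)  (w -3, c 13, <D> = A^-7 - A^-3 + A + A^9)
D2 (bracket A^-7 - A^-3 + A + A^9; 13 crossings at w = -3): V = -x^(-9/2) - x^(-5/2) + x^(-3/2) - x^(-1/2)
D3 (bracket -A^-3 + A^5 + A^9 + A^13; 13 crossings at w = +5): V = -x^(1/2) - x^(3/2) - x^(5/2) + x^(9/2)
why: 2 values of V(x) split the 3 diagrams


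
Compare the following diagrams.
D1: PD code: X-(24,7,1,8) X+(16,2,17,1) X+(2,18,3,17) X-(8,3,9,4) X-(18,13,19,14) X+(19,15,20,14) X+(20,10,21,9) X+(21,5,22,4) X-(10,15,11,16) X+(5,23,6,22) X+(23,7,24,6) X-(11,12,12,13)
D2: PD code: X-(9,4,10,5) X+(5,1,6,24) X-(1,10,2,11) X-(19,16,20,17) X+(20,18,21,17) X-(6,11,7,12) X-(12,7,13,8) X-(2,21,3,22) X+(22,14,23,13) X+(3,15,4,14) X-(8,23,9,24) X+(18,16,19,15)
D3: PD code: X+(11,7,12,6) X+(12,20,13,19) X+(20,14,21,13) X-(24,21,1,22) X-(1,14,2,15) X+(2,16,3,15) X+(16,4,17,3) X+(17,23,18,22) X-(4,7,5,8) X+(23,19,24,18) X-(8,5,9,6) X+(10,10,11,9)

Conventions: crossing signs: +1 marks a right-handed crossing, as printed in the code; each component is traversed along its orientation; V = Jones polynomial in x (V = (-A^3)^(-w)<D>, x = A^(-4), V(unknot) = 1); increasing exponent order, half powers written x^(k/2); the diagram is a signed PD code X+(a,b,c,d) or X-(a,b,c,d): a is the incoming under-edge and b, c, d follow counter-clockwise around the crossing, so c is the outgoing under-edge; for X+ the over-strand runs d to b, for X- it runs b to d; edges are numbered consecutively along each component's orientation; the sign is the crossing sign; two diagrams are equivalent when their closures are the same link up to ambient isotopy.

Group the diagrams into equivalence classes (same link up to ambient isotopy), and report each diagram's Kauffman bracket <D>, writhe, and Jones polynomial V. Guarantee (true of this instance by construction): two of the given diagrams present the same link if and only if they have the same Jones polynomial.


classes: {D1, D3} | {D2}
V(D1) = x - x^2 + 2x^3 - x^4 + x^5 - x^6  [12 crossings, <D> = -A^-18 + A^-14 - A^-10 + 2A^-6 - A^-2 + A^2, w = +2]
D2 (bracket A^-2 - A^2 + 2A^6 - A^10 + A^14 - A^18; 12 crossings at w = -2): V = -x^-6 + x^-5 - x^-4 + 2x^-3 - x^-2 + x^-1
V(D3) = x - x^2 + 2x^3 - x^4 + x^5 - x^6  [12 crossings, <D> = -A^-12 + A^-8 - A^-4 + 2 - A^4 + A^8, w = +4]
note: V(x) takes 2 values over 3 diagrams, fixing the grouping


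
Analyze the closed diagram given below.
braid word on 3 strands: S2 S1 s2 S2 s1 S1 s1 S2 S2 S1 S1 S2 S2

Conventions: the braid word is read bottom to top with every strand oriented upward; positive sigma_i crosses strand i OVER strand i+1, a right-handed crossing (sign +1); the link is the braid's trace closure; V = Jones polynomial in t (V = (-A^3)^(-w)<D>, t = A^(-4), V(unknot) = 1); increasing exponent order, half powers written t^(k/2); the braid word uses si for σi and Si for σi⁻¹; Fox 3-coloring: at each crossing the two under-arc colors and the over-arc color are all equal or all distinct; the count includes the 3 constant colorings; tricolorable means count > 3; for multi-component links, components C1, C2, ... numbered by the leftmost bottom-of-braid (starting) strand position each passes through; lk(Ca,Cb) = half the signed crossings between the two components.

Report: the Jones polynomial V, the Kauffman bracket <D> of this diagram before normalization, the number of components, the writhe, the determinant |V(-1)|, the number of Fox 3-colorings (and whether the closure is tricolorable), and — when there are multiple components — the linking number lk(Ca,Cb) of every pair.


Jones polynomial: V(t) = t^(-19/2) - t^(-17/2) + 2t^(-15/2) - 2t^(-13/2) + t^(-11/2) - 2t^(-9/2) - t^(-5/2)
<D> = A^-11 + 2A^-3 - A + 2A^5 - 2A^9 + A^13 - A^17; writhe -7
components 2, writhe -7 (13 crossings)
linking number lk(C1,C2) = -1
3-colorings: 3 of 3^13, det 10 — not tricolorable
note: summing lk over 1 pair gives -1


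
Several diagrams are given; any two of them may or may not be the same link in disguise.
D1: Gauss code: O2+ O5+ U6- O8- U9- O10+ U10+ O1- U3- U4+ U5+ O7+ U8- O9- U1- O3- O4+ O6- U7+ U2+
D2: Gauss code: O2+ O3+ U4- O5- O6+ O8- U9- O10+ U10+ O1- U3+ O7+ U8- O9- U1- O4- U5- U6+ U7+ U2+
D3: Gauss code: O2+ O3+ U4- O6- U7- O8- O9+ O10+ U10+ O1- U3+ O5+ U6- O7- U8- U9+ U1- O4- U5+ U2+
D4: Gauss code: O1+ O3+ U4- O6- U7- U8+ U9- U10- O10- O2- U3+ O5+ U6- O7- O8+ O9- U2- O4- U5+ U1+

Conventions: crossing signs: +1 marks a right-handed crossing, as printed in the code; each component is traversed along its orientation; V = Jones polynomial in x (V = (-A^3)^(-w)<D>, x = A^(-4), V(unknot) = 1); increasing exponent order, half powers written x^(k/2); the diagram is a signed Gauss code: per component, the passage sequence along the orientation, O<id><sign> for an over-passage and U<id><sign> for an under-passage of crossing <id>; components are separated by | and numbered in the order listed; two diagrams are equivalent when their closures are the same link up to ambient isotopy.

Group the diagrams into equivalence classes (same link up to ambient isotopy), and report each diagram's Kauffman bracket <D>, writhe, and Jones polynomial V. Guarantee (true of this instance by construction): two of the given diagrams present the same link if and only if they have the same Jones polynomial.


equivalence classes: {D1, D2, D3, D4}
D1 (bracket A^-4 - 1 + 2A^4 - 2A^8 + 2A^12 - 2A^16 + A^20; 10 crossings at w = 0): V = x^-5 - 2x^-4 + 2x^-3 - 2x^-2 + 2x^-1 - 1 + x
V(D2) = x^-5 - 2x^-4 + 2x^-3 - 2x^-2 + 2x^-1 - 1 + x  [10 crossings, <D> = A^-4 - 1 + 2A^4 - 2A^8 + 2A^12 - 2A^16 + A^20, w = 0]
V(D3) = x^-5 - 2x^-4 + 2x^-3 - 2x^-2 + 2x^-1 - 1 + x  (w 0, c 10, <D> = A^-4 - 1 + 2A^4 - 2A^8 + 2A^12 - 2A^16 + A^20)
D4 (bracket A^-10 - A^-6 + 2A^-2 - 2A^2 + 2A^6 - 2A^10 + A^14; 10 crossings at w = -2): V = x^-5 - 2x^-4 + 2x^-3 - 2x^-2 + 2x^-1 - 1 + x
observation: all 4 diagrams share one V(x), hence one class


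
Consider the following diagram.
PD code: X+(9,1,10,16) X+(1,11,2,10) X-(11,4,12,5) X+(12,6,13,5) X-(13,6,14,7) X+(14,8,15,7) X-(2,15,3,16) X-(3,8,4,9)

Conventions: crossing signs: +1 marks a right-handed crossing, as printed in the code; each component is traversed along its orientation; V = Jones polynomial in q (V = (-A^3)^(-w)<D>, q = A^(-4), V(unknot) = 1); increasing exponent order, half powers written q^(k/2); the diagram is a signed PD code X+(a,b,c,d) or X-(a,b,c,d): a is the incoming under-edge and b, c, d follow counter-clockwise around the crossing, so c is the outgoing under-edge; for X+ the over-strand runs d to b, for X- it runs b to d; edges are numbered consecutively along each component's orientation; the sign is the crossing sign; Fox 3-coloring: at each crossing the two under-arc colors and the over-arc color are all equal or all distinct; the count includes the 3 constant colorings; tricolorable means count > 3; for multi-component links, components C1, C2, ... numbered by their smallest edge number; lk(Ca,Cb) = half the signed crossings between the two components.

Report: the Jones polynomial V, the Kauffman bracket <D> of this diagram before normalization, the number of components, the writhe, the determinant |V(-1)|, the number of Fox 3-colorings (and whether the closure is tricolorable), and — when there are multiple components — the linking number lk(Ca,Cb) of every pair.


Jones polynomial: V(q) = 1
<D> = 1; writhe 0
components 1, writhe 0 (8 crossings)
3-colorings: 3 of 3^8, det 1 — not tricolorable
note: |V(-1)| = 1: so not tricolorable, since 3 does not divide 1


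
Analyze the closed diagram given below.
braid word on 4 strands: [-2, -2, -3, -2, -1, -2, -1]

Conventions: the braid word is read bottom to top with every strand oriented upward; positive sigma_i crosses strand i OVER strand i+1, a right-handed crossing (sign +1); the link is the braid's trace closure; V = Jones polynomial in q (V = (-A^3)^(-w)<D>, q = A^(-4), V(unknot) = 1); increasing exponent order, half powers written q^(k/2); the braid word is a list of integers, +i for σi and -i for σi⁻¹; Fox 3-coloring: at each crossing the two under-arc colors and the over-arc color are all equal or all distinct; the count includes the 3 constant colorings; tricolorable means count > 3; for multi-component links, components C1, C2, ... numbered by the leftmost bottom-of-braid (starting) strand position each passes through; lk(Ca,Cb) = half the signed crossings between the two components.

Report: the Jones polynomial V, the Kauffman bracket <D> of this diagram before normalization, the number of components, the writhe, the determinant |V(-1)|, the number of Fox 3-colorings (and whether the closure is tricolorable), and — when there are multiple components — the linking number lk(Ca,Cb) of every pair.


Jones polynomial: V(q) = -q^-7 + q^-6 - q^-5 + q^-4 + q^-2
<D> = -A^-13 - A^-5 + A^-1 - A^3 + A^7; writhe -7
components 1, writhe -7 (7 crossings)
3-colorings: 3 of 3^7, det 5 — not tricolorable
note: w = -7 (over 7 crossings) is diagram-only; (-A^3)^(7) removes it from V


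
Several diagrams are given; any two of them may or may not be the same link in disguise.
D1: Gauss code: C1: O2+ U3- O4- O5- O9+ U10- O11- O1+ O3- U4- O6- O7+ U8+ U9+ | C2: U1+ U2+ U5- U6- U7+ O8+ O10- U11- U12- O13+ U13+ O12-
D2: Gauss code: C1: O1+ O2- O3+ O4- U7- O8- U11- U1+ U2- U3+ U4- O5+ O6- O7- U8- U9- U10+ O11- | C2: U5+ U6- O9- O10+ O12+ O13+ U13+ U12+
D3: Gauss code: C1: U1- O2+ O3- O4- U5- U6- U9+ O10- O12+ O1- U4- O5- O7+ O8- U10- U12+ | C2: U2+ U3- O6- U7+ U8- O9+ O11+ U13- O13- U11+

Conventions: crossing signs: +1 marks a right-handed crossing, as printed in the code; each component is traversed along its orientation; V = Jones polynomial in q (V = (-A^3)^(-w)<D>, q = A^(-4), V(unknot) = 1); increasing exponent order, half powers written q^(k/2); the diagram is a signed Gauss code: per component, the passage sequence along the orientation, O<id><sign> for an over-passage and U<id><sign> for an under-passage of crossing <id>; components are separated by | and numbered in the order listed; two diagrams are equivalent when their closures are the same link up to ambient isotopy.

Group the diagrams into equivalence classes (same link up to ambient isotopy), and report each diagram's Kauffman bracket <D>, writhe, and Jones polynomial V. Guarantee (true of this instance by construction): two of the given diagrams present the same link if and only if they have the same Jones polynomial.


grouping into links: {D1} | {D2, D3}
V(D1) = q^(-7/2) - 2q^(-5/2) + q^(-3/2) - 2q^(-1/2) + q^(1/2) - q^(3/2)  (w -1, c 13, <D> = A^-9 - A^-5 + 2A^-1 - A^3 + 2A^7 - A^11)
V(D2) = q^(-9/2) - q^(-5/2) - q^(-3/2) - q^(-1/2)  [13 crossings, <D> = A^-1 + A^3 + A^7 - A^15, w = -1]
V(D3) = q^(-9/2) - q^(-5/2) - q^(-3/2) - q^(-1/2)  (w -3, c 13, <D> = A^-7 + A^-3 + A - A^9)
key observation: V(q) takes 2 values over 3 diagrams, fixing the grouping


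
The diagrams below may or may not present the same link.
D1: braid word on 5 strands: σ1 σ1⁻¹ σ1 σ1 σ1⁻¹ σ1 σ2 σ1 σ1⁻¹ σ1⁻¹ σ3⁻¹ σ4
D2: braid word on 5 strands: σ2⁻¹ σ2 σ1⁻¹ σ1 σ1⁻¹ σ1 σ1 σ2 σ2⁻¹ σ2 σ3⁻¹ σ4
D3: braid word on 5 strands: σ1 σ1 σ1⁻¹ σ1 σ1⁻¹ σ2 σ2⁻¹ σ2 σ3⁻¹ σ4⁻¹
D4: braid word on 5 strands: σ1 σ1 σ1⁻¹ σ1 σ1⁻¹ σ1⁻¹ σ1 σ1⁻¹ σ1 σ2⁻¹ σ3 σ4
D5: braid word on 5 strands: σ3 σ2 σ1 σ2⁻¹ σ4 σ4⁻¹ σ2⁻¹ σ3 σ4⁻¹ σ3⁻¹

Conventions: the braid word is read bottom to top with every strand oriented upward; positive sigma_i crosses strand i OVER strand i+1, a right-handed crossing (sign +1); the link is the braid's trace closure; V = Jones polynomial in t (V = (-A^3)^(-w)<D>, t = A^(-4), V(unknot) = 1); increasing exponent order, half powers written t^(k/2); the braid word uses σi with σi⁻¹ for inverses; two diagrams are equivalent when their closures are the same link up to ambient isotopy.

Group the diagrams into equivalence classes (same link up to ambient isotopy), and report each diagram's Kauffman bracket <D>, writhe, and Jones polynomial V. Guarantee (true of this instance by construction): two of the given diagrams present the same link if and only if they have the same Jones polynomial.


classes: {D1, D2, D3, D4, D5}
V(D1) = 1  [12 crossings, <D> = A^6, w = +2]
D2 (bracket A^6; 12 crossings at w = +2): V = 1
V(D3) = 1  (w 0, c 10, <D> = 1)
D4 (bracket A^6; 12 crossings at w = +2): V = 1
V(D5) = 1  (w 0, c 10, <D> = 1)
note: one V(t) for all 5 diagrams — one class (guaranteed)


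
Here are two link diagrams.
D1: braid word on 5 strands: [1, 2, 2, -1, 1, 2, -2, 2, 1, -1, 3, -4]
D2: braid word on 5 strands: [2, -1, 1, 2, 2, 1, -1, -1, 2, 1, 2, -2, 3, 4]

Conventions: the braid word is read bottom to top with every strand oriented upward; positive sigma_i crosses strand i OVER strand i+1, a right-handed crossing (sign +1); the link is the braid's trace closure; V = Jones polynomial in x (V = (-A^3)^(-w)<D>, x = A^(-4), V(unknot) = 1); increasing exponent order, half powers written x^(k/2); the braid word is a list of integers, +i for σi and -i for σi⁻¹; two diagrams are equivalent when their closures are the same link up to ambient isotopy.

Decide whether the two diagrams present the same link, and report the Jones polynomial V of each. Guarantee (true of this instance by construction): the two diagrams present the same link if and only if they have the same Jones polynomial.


same link: yes
V(D1) = x + x^3 - x^4  [12 crossings, <D> = -A^-4 + 1 + A^8, w = +4]
V(D2) = x + x^3 - x^4  (w +6, c 14, <D> = -A^2 + A^6 + A^14)
note: all 2 diagrams share one V(x), hence one class


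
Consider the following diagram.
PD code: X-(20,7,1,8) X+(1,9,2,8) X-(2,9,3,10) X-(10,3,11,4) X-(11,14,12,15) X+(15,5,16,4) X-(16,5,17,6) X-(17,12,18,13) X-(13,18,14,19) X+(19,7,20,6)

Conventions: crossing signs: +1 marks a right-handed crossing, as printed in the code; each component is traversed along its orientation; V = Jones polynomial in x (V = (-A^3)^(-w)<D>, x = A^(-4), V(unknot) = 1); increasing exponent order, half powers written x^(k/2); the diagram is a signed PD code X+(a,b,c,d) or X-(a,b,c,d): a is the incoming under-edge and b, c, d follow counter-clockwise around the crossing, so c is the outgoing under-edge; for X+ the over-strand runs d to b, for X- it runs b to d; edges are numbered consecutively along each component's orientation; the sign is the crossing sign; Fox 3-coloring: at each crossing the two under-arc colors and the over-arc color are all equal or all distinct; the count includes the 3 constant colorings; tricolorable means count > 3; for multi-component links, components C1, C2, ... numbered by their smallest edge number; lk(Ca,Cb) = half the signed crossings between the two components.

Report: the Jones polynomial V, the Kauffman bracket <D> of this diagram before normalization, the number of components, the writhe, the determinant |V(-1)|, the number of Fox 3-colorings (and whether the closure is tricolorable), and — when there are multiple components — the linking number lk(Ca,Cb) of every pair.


Jones polynomial: V(x) = -x^-4 + x^-3 + x^-1
<D> = A^-8 + 1 - A^4; writhe -4
components 1, writhe -4 (10 crossings)
3-colorings: 9 of 3^10, det 3 — tricolorable
note: w = -4 (over 10 crossings) is diagram-only; (-A^3)^(4) removes it from V


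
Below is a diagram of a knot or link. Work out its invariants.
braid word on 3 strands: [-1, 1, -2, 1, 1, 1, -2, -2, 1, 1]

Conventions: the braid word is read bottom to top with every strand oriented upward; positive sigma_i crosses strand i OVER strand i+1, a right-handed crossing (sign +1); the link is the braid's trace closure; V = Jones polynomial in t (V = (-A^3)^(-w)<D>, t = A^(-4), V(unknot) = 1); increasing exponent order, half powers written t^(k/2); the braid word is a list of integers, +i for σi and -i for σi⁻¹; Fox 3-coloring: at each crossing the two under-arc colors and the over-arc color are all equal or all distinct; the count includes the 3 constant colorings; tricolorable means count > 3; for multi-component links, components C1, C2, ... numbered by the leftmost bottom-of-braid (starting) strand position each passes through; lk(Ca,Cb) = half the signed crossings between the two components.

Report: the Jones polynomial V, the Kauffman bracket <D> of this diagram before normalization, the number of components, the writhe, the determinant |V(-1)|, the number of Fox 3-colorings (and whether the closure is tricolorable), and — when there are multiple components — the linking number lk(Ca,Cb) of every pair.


Jones polynomial: V(t) = -t^-2 + 2t^-1 - 3 + 5t - 4t^2 + 5t^3 - 4t^4 + 2t^5 - t^6
<D> = -A^-18 + 2A^-14 - 4A^-10 + 5A^-6 - 4A^-2 + 5A^2 - 3A^6 + 2A^10 - A^14; writhe +2
components 1, writhe +2 (10 crossings)
3-colorings: 9 of 3^10, det 27 — tricolorable
note: V spans 8 powers of t: at least 8 crossings in any diagram


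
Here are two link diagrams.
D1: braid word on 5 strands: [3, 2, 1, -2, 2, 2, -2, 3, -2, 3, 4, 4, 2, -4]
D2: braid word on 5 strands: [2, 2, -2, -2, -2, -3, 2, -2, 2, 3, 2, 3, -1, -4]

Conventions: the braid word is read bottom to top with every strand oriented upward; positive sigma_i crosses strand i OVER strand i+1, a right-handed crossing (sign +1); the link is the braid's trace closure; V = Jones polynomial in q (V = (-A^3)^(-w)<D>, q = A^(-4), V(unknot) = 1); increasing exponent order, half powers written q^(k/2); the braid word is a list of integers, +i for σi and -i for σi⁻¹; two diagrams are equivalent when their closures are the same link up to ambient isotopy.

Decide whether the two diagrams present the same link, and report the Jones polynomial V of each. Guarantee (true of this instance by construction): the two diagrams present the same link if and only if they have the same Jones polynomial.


equivalent: no
D1 (bracket A^-2 + 2A^6 + A^14; 14 crossings at w = +6): V = q + 2q^3 + q^5
D2 (bracket A^-12 + A^-8 + A^-4 + 1; 14 crossings at w = 0): V = 1 + q + q^2 + q^3
key observation: 2 classes among 2 diagrams; unequal V(q) rules out equality


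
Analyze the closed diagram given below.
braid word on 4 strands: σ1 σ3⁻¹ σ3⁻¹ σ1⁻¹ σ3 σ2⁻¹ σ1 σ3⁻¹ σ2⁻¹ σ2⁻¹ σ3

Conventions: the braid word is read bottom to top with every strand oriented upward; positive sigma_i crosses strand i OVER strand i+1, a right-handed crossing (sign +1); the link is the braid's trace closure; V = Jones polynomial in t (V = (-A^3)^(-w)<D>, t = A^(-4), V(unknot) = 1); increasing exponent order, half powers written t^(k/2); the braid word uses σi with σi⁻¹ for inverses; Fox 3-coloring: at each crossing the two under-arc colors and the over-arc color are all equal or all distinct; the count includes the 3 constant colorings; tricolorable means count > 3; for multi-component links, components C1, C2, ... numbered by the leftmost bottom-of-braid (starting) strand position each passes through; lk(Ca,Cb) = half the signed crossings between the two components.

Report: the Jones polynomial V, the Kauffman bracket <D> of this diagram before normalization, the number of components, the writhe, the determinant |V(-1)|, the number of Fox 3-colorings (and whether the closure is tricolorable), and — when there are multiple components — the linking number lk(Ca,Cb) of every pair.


V(t) = -t^-4 + t^-3 + t^-1
bracket: -A^-5 - A^3 + A^7, w = -3
1 component, writhe -3, over 11 crossings
det 3, colorings 9 of 3^11 — tricolorable
observation: the span of V is 3, forcing >= 3 crossings in any diagram


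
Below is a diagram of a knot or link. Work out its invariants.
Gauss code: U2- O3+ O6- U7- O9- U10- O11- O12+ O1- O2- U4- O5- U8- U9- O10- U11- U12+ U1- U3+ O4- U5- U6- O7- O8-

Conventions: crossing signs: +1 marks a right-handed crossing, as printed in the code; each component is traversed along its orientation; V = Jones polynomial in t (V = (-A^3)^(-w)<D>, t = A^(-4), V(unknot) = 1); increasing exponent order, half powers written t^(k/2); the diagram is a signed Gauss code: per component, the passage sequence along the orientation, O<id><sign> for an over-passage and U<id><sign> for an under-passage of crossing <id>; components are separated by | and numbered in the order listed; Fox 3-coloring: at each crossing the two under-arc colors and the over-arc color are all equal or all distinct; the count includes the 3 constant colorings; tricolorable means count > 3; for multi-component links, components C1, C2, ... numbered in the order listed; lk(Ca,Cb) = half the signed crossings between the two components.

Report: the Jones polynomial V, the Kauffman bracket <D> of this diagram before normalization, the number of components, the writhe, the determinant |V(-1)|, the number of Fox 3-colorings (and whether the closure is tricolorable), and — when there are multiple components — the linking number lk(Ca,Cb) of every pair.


V = -t^-8 + t^-5 + t^-3
<D> = A^-12 + A^-4 - A^8 (w = -8)
1 component over 12 crossings, w = -8
9 Fox colorings among 3^12, |V(-1)| = 3: tricolorable
why: det 3 = |V(-1)|; divisible by 3, so tricolorable


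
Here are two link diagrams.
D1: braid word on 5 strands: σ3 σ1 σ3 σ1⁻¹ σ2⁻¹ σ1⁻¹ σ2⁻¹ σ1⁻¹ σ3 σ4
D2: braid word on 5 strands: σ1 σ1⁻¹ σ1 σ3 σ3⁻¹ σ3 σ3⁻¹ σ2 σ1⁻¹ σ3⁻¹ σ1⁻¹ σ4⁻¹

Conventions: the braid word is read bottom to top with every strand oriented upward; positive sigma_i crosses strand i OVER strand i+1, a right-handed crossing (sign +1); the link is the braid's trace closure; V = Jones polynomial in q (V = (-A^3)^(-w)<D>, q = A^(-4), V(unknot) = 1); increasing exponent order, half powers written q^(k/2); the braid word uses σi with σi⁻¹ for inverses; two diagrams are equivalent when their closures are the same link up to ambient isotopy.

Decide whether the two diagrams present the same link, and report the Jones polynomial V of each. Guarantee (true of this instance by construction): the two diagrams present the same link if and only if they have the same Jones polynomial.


equivalent: no
V(D1) = -q^-3 + q^-2 - q^-1 + 3 - q + q^2 - q^3  (w 0, c 10, <D> = -A^-12 + A^-8 - A^-4 + 3 - A^4 + A^8 - A^12)
D2 (bracket A^-6; 12 crossings at w = -2): V = 1
why: V(q) takes 2 values over 2 diagrams, fixing the grouping


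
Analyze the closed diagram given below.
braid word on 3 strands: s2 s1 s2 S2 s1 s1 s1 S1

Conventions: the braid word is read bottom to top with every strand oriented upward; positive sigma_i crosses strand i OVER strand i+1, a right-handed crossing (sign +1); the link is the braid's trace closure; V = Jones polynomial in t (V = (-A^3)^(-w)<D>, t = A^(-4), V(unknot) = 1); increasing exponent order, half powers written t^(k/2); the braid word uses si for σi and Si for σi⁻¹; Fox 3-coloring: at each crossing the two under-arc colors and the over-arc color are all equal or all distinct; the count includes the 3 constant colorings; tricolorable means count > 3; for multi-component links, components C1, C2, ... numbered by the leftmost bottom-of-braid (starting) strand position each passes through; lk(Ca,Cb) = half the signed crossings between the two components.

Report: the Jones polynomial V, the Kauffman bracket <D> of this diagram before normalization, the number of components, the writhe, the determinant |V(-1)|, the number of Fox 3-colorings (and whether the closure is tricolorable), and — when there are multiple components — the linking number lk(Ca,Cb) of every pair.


Jones polynomial: V(t) = t + t^3 - t^4
<D> = -A^-4 + 1 + A^8; writhe +4
components 1, writhe +4 (8 crossings)
3-colorings: 9 of 3^8, det 3 — tricolorable
note: det 3 = |V(-1)|; divisible by 3, so tricolorable


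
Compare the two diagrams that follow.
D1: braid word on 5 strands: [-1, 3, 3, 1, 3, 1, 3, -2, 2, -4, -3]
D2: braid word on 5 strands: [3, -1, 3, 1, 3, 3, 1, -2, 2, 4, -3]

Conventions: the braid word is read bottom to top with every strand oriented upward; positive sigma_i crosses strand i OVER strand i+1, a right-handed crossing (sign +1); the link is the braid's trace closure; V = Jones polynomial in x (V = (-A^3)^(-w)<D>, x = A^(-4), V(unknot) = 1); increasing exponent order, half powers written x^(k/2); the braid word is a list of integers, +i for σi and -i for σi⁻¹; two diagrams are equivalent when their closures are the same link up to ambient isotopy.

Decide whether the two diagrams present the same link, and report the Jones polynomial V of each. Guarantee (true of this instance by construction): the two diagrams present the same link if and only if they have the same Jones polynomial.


equivalent: yes
V(D1) = -x^(1/2) - x^(3/2) - x^(5/2) + x^(9/2)  (w +3, c 11, <D> = -A^-9 + A^-1 + A^3 + A^7)
V(D2) = -x^(1/2) - x^(3/2) - x^(5/2) + x^(9/2)  (w +5, c 11, <D> = -A^-3 + A^5 + A^9 + A^13)
why: all 2 diagrams share one V(x), hence one class


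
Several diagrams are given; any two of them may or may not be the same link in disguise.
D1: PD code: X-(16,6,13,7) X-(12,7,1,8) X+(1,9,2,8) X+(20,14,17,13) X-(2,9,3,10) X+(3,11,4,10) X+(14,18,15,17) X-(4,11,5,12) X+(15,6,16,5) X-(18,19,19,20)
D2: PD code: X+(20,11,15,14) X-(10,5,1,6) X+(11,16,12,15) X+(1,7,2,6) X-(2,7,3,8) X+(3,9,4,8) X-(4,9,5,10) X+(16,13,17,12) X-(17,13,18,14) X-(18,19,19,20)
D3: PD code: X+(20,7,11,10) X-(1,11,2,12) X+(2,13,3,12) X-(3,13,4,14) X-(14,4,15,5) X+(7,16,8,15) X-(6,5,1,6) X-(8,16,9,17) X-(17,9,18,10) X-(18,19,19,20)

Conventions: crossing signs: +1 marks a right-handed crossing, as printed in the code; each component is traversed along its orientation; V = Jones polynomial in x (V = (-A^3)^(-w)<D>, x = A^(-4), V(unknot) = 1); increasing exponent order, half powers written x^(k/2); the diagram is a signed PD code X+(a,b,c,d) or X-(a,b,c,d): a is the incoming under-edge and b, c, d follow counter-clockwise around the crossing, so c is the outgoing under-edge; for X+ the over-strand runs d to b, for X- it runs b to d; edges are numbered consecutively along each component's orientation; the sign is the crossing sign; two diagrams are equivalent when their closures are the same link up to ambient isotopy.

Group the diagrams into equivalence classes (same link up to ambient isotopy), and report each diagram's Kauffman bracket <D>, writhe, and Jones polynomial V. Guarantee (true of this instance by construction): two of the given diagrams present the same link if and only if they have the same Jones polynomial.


classes: {D1, D2} | {D3}
V(D1) = 1 + x + x^2 + x^3  [10 crossings, <D> = A^-12 + A^-8 + A^-4 + 1, w = 0]
V(D2) = 1 + x + x^2 + x^3  (w 0, c 10, <D> = A^-12 + A^-8 + A^-4 + 1)
D3 (bracket A^-12 + A^-8 + A^-4 + 1; 10 crossings at w = -4): V = x^-3 + x^-2 + x^-1 + 1
note: comparing 3 Jones polynomials yields 2 groups
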